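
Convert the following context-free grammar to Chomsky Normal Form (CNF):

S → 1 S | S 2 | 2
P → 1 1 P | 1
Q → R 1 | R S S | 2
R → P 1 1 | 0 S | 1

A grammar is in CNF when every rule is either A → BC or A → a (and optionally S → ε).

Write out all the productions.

T1 → 1; T2 → 2; S → 2; P → 1; Q → 2; T0 → 0; R → 1; S → T1 S; S → S T2; P → T1 X0; X0 → T1 P; Q → R T1; Q → R X1; X1 → S S; R → P X2; X2 → T1 T1; R → T0 S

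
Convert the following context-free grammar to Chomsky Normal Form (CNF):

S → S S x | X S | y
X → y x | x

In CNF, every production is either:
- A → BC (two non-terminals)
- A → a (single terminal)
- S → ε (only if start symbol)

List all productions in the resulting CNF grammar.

TX → x; S → y; TY → y; X → x; S → S X0; X0 → S TX; S → X S; X → TY TX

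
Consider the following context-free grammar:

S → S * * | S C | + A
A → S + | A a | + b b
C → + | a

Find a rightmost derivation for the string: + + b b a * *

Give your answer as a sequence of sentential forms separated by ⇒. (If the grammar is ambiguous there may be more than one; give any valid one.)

S ⇒ S * * ⇒ + A * * ⇒ + A a * * ⇒ + + b b a * *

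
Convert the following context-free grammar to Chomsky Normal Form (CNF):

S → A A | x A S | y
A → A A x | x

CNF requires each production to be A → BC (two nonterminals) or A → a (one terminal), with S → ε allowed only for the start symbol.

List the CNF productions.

TX → x; S → y; A → x; S → A A; S → TX X0; X0 → A S; A → A X1; X1 → A TX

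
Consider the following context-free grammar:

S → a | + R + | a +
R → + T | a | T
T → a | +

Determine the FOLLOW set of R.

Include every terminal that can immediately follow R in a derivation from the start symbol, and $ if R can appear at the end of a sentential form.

We compute FOLLOW(R) using the standard algorithm.
FOLLOW(S) starts with {$}.
FIRST(R) = {+, a}
FIRST(S) = {+, a}
FIRST(T) = {+, a}
FOLLOW(R) = {+}
FOLLOW(S) = {$}
FOLLOW(T) = {+}
Therefore, FOLLOW(R) = {+}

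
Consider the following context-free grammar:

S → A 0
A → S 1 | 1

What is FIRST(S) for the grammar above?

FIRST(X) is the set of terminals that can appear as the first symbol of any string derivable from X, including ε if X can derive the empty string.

We compute FIRST(S) using the standard algorithm.
FIRST(A) = {1}
FIRST(S) = {1}
Therefore, FIRST(S) = {1}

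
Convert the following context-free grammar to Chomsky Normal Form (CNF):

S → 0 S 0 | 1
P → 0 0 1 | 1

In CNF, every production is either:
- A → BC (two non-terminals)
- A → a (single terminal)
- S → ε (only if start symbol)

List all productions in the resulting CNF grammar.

T0 → 0; S → 1; T1 → 1; P → 1; S → T0 X0; X0 → S T0; P → T0 X1; X1 → T0 T1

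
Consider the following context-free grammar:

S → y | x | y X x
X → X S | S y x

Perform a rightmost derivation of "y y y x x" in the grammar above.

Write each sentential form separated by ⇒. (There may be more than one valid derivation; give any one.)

S ⇒ y X x ⇒ y S y x x ⇒ y y y x x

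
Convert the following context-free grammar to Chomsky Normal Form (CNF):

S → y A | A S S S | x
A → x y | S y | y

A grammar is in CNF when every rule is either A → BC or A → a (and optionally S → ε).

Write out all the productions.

TY → y; S → x; TX → x; A → y; S → TY A; S → A X0; X0 → S X1; X1 → S S; A → TX TY; A → S TY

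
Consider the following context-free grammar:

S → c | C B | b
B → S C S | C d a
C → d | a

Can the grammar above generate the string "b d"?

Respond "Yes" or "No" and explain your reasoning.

No - no valid derivation exists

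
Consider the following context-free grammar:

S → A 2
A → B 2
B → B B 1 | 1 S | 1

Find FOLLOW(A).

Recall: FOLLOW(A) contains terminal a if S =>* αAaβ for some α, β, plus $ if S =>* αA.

We compute FOLLOW(A) using the standard algorithm.
FOLLOW(S) starts with {$}.
FIRST(A) = {1}
FIRST(B) = {1}
FIRST(S) = {1}
FOLLOW(A) = {2}
FOLLOW(B) = {1, 2}
FOLLOW(S) = {$, 1, 2}
Therefore, FOLLOW(A) = {2}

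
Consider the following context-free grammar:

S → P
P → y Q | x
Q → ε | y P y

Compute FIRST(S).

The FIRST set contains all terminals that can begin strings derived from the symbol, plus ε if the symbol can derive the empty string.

We compute FIRST(S) using the standard algorithm.
FIRST(P) = {x, y}
FIRST(Q) = {y, ε}
FIRST(S) = {x, y}
Therefore, FIRST(S) = {x, y}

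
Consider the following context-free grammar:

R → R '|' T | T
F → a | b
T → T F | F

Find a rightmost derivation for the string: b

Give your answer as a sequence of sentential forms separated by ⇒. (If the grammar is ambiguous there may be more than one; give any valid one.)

R ⇒ T ⇒ F ⇒ b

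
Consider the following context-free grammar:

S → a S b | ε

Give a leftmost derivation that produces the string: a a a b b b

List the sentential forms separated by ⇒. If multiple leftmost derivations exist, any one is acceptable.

S ⇒ a S b ⇒ a a S b b ⇒ a a a S b b b ⇒ a a a b b b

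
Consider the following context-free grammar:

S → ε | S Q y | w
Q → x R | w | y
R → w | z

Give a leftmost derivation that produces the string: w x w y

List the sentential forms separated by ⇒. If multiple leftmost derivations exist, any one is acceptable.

S ⇒ S Q y ⇒ w Q y ⇒ w x R y ⇒ w x w y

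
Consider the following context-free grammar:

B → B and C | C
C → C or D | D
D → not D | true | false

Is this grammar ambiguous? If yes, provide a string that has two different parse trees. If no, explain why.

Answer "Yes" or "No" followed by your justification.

No - the grammar is unambiguous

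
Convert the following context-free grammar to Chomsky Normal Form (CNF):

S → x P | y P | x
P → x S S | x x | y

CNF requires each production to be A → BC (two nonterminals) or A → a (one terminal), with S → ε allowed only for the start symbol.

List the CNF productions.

TX → x; TY → y; S → x; P → y; S → TX P; S → TY P; P → TX X0; X0 → S S; P → TX TX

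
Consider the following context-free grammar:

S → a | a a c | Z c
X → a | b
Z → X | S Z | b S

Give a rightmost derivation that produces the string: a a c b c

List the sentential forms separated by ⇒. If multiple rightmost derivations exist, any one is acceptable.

S ⇒ Z c ⇒ S Z c ⇒ S X c ⇒ S b c ⇒ a a c b c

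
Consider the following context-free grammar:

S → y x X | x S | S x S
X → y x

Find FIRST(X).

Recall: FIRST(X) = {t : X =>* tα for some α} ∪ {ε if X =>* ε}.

We compute FIRST(X) using the standard algorithm.
FIRST(S) = {x, y}
FIRST(X) = {y}
Therefore, FIRST(X) = {y}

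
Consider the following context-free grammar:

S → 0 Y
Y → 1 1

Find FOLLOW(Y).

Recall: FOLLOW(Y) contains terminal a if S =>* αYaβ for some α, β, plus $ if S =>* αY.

We compute FOLLOW(Y) using the standard algorithm.
FOLLOW(S) starts with {$}.
FIRST(S) = {0}
FIRST(Y) = {1}
FOLLOW(S) = {$}
FOLLOW(Y) = {$}
Therefore, FOLLOW(Y) = {$}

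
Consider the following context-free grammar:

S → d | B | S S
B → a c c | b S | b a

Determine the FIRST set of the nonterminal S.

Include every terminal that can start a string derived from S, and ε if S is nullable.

We compute FIRST(S) using the standard algorithm.
FIRST(B) = {a, b}
FIRST(S) = {a, b, d}
Therefore, FIRST(S) = {a, b, d}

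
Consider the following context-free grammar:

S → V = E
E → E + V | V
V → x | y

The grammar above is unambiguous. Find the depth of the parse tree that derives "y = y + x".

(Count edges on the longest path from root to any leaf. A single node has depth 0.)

4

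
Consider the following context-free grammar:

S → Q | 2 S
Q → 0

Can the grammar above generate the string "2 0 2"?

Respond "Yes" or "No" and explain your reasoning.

No - no valid derivation exists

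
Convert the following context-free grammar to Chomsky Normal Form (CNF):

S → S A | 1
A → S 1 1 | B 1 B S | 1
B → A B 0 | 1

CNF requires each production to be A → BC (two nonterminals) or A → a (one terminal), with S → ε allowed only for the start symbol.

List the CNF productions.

S → 1; T1 → 1; A → 1; T0 → 0; B → 1; S → S A; A → S X0; X0 → T1 T1; A → B X1; X1 → T1 X2; X2 → B S; B → A X3; X3 → B T0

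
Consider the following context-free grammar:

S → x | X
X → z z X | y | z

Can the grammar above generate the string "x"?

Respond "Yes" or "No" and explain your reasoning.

Yes - a valid derivation exists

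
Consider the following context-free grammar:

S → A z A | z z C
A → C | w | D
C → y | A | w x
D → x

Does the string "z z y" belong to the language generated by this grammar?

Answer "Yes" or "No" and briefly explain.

Yes - a valid derivation exists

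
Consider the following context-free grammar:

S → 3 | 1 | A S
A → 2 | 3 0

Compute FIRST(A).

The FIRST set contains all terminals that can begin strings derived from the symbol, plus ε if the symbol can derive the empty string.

We compute FIRST(A) using the standard algorithm.
FIRST(A) = {2, 3}
FIRST(S) = {1, 2, 3}
Therefore, FIRST(A) = {2, 3}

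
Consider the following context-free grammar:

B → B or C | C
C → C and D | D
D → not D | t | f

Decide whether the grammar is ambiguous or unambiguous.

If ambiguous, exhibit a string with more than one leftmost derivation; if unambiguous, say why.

Unambiguous - every string in the language has a unique leftmost derivation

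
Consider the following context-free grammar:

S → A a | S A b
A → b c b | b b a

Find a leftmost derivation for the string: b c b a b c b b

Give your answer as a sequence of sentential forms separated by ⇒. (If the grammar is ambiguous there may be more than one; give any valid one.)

S ⇒ S A b ⇒ A a A b ⇒ b c b a A b ⇒ b c b a b c b b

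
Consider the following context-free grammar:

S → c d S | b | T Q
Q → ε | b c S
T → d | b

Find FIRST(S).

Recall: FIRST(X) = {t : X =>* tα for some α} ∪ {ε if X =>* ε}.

We compute FIRST(S) using the standard algorithm.
FIRST(Q) = {b, ε}
FIRST(S) = {b, c, d}
FIRST(T) = {b, d}
Therefore, FIRST(S) = {b, c, d}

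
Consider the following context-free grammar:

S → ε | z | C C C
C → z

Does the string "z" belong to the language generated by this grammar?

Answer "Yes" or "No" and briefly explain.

Yes - a valid derivation exists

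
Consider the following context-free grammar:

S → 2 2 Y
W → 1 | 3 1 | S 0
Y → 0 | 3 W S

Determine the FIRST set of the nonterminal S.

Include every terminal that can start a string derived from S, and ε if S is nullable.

We compute FIRST(S) using the standard algorithm.
FIRST(S) = {2}
FIRST(W) = {1, 2, 3}
FIRST(Y) = {0, 3}
Therefore, FIRST(S) = {2}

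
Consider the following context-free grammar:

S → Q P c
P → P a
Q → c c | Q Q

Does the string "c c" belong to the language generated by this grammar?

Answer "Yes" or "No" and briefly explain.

No - no valid derivation exists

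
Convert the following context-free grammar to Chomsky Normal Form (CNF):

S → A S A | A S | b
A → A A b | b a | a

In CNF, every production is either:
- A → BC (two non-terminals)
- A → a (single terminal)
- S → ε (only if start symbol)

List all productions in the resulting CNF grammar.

S → b; TB → b; TA → a; A → a; S → A X0; X0 → S A; S → A S; A → A X1; X1 → A TB; A → TB TA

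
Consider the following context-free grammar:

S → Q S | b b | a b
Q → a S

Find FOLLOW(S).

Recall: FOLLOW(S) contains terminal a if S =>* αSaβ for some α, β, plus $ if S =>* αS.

We compute FOLLOW(S) using the standard algorithm.
FOLLOW(S) starts with {$}.
FIRST(Q) = {a}
FIRST(S) = {a, b}
FOLLOW(Q) = {a, b}
FOLLOW(S) = {$, a, b}
Therefore, FOLLOW(S) = {$, a, b}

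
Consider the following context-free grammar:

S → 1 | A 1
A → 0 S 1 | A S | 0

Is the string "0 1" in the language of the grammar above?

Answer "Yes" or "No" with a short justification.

Yes - a valid derivation exists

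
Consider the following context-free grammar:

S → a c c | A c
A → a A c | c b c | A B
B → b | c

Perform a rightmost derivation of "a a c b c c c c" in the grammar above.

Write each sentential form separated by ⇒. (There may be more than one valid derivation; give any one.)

S ⇒ A c ⇒ a A c c ⇒ a a A c c c ⇒ a a c b c c c c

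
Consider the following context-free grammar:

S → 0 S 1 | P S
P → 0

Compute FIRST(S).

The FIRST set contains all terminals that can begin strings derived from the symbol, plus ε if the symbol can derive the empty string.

We compute FIRST(S) using the standard algorithm.
FIRST(P) = {0}
FIRST(S) = {0}
Therefore, FIRST(S) = {0}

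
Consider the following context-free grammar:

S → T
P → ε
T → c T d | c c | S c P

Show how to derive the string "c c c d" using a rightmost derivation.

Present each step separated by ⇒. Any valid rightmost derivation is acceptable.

S ⇒ T ⇒ c T d ⇒ c c c d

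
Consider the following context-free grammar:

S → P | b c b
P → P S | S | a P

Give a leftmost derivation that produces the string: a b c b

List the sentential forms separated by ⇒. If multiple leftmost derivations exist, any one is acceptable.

S ⇒ P ⇒ a P ⇒ a S ⇒ a b c b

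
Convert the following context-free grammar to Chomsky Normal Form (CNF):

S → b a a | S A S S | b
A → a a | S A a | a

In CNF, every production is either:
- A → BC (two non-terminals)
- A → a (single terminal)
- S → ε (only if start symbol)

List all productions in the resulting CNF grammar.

TB → b; TA → a; S → b; A → a; S → TB X0; X0 → TA TA; S → S X1; X1 → A X2; X2 → S S; A → TA TA; A → S X3; X3 → A TA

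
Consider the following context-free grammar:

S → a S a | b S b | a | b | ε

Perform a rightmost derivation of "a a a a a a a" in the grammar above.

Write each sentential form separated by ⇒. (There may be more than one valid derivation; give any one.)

S ⇒ a S a ⇒ a a S a a ⇒ a a a S a a a ⇒ a a a a a a a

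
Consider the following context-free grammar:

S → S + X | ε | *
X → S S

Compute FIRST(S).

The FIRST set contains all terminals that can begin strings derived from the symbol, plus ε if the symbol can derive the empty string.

We compute FIRST(S) using the standard algorithm.
FIRST(S) = {*, +, ε}
FIRST(X) = {*, +, ε}
Therefore, FIRST(S) = {*, +, ε}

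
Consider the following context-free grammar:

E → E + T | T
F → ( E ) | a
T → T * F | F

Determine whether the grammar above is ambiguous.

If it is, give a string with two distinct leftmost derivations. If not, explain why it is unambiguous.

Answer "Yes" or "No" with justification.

No - the grammar is unambiguous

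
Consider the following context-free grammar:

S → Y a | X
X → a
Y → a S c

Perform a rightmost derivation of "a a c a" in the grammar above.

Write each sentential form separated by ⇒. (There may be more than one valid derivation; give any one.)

S ⇒ Y a ⇒ a S c a ⇒ a X c a ⇒ a a c a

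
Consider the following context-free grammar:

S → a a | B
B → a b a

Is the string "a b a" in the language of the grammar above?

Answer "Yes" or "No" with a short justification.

Yes - a valid derivation exists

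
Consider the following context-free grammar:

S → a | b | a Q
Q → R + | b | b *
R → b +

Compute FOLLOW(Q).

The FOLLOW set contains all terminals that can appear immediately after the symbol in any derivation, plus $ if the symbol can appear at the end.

We compute FOLLOW(Q) using the standard algorithm.
FOLLOW(S) starts with {$}.
FIRST(Q) = {b}
FIRST(R) = {b}
FIRST(S) = {a, b}
FOLLOW(Q) = {$}
FOLLOW(R) = {+}
FOLLOW(S) = {$}
Therefore, FOLLOW(Q) = {$}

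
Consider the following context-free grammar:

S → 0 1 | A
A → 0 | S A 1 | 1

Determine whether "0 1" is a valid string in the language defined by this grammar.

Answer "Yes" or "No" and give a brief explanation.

Yes - a valid derivation exists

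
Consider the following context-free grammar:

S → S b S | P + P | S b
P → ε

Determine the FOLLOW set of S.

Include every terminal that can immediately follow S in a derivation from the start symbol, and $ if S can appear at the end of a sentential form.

We compute FOLLOW(S) using the standard algorithm.
FOLLOW(S) starts with {$}.
FIRST(P) = {ε}
FIRST(S) = {+}
FOLLOW(P) = {$, +, b}
FOLLOW(S) = {$, b}
Therefore, FOLLOW(S) = {$, b}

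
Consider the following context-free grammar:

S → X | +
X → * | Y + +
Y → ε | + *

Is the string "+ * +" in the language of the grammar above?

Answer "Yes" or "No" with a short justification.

No - no valid derivation exists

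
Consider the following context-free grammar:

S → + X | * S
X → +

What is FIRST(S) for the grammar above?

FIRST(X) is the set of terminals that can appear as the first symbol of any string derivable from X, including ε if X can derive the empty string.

We compute FIRST(S) using the standard algorithm.
FIRST(S) = {*, +}
FIRST(X) = {+}
Therefore, FIRST(S) = {*, +}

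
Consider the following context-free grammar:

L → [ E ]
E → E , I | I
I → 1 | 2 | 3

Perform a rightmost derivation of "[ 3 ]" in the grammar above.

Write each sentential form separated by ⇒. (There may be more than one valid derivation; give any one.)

L ⇒ [ E ] ⇒ [ I ] ⇒ [ 3 ]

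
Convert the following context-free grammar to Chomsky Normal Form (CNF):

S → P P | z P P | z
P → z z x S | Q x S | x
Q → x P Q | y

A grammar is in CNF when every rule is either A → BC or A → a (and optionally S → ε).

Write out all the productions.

TZ → z; S → z; TX → x; P → x; Q → y; S → P P; S → TZ X0; X0 → P P; P → TZ X1; X1 → TZ X2; X2 → TX S; P → Q X3; X3 → TX S; Q → TX X4; X4 → P Q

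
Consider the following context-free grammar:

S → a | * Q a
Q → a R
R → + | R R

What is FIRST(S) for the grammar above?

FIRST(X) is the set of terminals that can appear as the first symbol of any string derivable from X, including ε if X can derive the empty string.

We compute FIRST(S) using the standard algorithm.
FIRST(Q) = {a}
FIRST(R) = {+}
FIRST(S) = {*, a}
Therefore, FIRST(S) = {*, a}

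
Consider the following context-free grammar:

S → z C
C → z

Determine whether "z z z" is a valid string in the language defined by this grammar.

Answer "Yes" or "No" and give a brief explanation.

No - no valid derivation exists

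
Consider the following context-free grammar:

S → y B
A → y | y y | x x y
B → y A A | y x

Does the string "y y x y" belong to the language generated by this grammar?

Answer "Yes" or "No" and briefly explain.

No - no valid derivation exists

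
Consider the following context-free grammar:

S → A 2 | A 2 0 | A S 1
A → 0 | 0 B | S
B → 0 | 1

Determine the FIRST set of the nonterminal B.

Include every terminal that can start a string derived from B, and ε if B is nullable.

We compute FIRST(B) using the standard algorithm.
FIRST(A) = {0}
FIRST(B) = {0, 1}
FIRST(S) = {0}
Therefore, FIRST(B) = {0, 1}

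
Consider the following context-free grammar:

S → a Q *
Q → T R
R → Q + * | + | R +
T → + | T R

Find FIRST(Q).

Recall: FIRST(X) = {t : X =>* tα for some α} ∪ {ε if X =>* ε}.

We compute FIRST(Q) using the standard algorithm.
FIRST(Q) = {+}
FIRST(R) = {+}
FIRST(S) = {a}
FIRST(T) = {+}
Therefore, FIRST(Q) = {+}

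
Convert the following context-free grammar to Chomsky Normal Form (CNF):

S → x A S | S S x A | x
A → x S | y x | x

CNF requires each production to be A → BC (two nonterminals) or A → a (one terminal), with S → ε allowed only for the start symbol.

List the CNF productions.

TX → x; S → x; TY → y; A → x; S → TX X0; X0 → A S; S → S X1; X1 → S X2; X2 → TX A; A → TX S; A → TY TX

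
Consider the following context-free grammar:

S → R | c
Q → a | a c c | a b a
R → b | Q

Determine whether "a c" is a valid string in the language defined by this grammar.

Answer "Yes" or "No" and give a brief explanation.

No - no valid derivation exists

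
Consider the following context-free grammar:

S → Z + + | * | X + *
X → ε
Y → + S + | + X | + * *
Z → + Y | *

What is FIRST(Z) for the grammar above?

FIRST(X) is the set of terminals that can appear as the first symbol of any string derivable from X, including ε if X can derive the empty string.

We compute FIRST(Z) using the standard algorithm.
FIRST(S) = {*, +}
FIRST(X) = {ε}
FIRST(Y) = {+}
FIRST(Z) = {*, +}
Therefore, FIRST(Z) = {*, +}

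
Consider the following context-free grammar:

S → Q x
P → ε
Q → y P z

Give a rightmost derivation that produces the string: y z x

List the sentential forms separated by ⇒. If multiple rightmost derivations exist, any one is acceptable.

S ⇒ Q x ⇒ y P z x ⇒ y z x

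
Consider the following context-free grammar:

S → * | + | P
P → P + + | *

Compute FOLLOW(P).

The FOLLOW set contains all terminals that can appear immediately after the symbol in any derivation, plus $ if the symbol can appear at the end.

We compute FOLLOW(P) using the standard algorithm.
FOLLOW(S) starts with {$}.
FIRST(P) = {*}
FIRST(S) = {*, +}
FOLLOW(P) = {$, +}
FOLLOW(S) = {$}
Therefore, FOLLOW(P) = {$, +}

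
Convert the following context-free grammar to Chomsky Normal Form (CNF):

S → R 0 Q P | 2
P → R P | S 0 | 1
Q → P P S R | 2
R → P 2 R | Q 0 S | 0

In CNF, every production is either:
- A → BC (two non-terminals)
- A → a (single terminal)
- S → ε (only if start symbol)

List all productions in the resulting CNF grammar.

T0 → 0; S → 2; P → 1; Q → 2; T2 → 2; R → 0; S → R X0; X0 → T0 X1; X1 → Q P; P → R P; P → S T0; Q → P X2; X2 → P X3; X3 → S R; R → P X4; X4 → T2 R; R → Q X5; X5 → T0 S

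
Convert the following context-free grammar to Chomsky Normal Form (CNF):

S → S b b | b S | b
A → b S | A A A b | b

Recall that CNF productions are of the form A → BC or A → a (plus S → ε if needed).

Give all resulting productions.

TB → b; S → b; A → b; S → S X0; X0 → TB TB; S → TB S; A → TB S; A → A X1; X1 → A X2; X2 → A TB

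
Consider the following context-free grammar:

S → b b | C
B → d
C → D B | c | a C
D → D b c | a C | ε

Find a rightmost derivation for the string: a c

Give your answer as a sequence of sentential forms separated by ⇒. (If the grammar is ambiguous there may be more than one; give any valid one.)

S ⇒ C ⇒ a C ⇒ a c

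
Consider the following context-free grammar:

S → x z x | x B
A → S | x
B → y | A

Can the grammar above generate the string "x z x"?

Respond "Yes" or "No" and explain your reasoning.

Yes - a valid derivation exists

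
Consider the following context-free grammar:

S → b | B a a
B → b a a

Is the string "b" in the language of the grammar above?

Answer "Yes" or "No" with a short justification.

Yes - a valid derivation exists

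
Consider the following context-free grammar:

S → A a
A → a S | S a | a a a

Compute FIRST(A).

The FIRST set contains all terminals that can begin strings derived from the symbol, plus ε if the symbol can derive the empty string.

We compute FIRST(A) using the standard algorithm.
FIRST(A) = {a}
FIRST(S) = {a}
Therefore, FIRST(A) = {a}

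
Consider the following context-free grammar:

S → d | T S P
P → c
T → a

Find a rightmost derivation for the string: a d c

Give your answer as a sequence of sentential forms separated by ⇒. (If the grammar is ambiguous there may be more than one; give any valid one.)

S ⇒ T S P ⇒ T S c ⇒ T d c ⇒ a d c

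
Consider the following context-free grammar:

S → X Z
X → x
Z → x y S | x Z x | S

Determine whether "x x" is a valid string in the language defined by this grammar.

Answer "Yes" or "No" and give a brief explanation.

No - no valid derivation exists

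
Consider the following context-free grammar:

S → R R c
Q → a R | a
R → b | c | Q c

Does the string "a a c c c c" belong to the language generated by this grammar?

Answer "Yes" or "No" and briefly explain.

Yes - a valid derivation exists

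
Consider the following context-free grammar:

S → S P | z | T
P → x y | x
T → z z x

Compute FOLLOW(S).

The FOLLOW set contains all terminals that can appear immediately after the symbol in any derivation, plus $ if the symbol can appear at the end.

We compute FOLLOW(S) using the standard algorithm.
FOLLOW(S) starts with {$}.
FIRST(P) = {x}
FIRST(S) = {z}
FIRST(T) = {z}
FOLLOW(P) = {$, x}
FOLLOW(S) = {$, x}
FOLLOW(T) = {$, x}
Therefore, FOLLOW(S) = {$, x}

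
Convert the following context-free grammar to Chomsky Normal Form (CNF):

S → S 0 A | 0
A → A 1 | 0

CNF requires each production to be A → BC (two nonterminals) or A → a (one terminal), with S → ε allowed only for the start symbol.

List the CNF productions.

T0 → 0; S → 0; T1 → 1; A → 0; S → S X0; X0 → T0 A; A → A T1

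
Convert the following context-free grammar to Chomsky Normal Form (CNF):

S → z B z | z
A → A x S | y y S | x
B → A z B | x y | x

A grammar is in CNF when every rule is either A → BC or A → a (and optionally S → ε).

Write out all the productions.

TZ → z; S → z; TX → x; TY → y; A → x; B → x; S → TZ X0; X0 → B TZ; A → A X1; X1 → TX S; A → TY X2; X2 → TY S; B → A X3; X3 → TZ B; B → TX TY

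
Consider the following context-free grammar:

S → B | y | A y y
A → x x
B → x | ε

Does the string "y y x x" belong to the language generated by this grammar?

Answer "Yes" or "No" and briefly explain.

No - no valid derivation exists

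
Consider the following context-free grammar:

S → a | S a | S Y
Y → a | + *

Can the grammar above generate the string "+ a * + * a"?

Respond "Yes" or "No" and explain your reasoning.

No - no valid derivation exists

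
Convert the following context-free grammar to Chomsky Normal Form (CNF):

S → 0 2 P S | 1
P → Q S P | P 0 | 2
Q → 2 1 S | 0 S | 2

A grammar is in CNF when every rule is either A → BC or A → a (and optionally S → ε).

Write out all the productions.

T0 → 0; T2 → 2; S → 1; P → 2; T1 → 1; Q → 2; S → T0 X0; X0 → T2 X1; X1 → P S; P → Q X2; X2 → S P; P → P T0; Q → T2 X3; X3 → T1 S; Q → T0 S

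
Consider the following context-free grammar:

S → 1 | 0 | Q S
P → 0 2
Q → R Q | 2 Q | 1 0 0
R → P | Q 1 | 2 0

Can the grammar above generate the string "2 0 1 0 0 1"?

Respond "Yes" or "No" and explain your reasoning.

Yes - a valid derivation exists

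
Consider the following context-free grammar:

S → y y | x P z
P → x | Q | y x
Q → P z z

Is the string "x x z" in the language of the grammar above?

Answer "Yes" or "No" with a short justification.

Yes - a valid derivation exists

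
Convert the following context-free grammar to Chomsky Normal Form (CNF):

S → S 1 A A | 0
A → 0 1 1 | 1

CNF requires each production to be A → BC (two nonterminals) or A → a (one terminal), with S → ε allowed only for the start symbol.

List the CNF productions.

T1 → 1; S → 0; T0 → 0; A → 1; S → S X0; X0 → T1 X1; X1 → A A; A → T0 X2; X2 → T1 T1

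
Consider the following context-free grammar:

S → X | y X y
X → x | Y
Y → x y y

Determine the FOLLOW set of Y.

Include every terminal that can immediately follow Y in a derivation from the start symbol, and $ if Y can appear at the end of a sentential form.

We compute FOLLOW(Y) using the standard algorithm.
FOLLOW(S) starts with {$}.
FIRST(S) = {x, y}
FIRST(X) = {x}
FIRST(Y) = {x}
FOLLOW(S) = {$}
FOLLOW(X) = {$, y}
FOLLOW(Y) = {$, y}
Therefore, FOLLOW(Y) = {$, y}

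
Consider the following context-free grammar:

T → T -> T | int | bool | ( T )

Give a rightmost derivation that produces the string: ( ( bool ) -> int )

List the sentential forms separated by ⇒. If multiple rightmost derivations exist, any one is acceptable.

T ⇒ ( T ) ⇒ ( T -> T ) ⇒ ( T -> int ) ⇒ ( ( T ) -> int ) ⇒ ( ( bool ) -> int )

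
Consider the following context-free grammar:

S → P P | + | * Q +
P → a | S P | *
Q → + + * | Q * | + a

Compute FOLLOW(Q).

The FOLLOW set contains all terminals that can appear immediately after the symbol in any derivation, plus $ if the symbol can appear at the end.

We compute FOLLOW(Q) using the standard algorithm.
FOLLOW(S) starts with {$}.
FIRST(P) = {*, +, a}
FIRST(Q) = {+}
FIRST(S) = {*, +, a}
FOLLOW(P) = {$, *, +, a}
FOLLOW(Q) = {*, +}
FOLLOW(S) = {$, *, +, a}
Therefore, FOLLOW(Q) = {*, +}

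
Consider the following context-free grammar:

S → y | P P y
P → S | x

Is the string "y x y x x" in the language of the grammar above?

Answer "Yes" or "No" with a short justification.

No - no valid derivation exists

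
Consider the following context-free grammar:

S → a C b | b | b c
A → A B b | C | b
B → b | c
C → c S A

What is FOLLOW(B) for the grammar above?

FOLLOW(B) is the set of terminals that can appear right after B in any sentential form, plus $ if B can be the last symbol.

We compute FOLLOW(B) using the standard algorithm.
FOLLOW(S) starts with {$}.
FIRST(A) = {b, c}
FIRST(B) = {b, c}
FIRST(C) = {c}
FIRST(S) = {a, b}
FOLLOW(A) = {b, c}
FOLLOW(B) = {b}
FOLLOW(C) = {b, c}
FOLLOW(S) = {$, b, c}
Therefore, FOLLOW(B) = {b}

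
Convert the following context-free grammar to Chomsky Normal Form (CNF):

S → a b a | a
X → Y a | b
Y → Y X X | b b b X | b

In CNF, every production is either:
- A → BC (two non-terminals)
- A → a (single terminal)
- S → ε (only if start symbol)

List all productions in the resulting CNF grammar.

TA → a; TB → b; S → a; X → b; Y → b; S → TA X0; X0 → TB TA; X → Y TA; Y → Y X1; X1 → X X; Y → TB X2; X2 → TB X3; X3 → TB X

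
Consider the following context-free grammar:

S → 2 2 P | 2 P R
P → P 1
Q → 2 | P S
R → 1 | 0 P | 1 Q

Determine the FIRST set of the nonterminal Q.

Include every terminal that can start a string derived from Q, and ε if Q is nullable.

We compute FIRST(Q) using the standard algorithm.
FIRST(P) = {}
FIRST(Q) = {2}
FIRST(R) = {0, 1}
FIRST(S) = {2}
Therefore, FIRST(Q) = {2}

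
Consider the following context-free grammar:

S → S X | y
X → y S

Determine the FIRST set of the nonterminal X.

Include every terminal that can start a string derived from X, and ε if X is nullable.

We compute FIRST(X) using the standard algorithm.
FIRST(S) = {y}
FIRST(X) = {y}
Therefore, FIRST(X) = {y}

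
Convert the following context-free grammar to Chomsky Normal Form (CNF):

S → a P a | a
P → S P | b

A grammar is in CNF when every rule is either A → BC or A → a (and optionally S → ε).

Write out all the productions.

TA → a; S → a; P → b; S → TA X0; X0 → P TA; P → S P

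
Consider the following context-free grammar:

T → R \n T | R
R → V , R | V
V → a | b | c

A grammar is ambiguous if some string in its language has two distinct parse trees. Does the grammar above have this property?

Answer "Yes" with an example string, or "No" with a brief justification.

No - the grammar is unambiguous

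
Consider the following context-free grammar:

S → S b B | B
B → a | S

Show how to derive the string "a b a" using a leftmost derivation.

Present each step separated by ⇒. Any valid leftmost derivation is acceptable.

S ⇒ S b B ⇒ B b B ⇒ a b B ⇒ a b a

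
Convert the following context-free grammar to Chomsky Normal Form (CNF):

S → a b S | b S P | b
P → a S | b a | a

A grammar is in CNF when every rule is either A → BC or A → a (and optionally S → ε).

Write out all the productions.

TA → a; TB → b; S → b; P → a; S → TA X0; X0 → TB S; S → TB X1; X1 → S P; P → TA S; P → TB TA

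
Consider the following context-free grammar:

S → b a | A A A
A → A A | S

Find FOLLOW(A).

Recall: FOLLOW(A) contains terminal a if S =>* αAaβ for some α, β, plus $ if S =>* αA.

We compute FOLLOW(A) using the standard algorithm.
FOLLOW(S) starts with {$}.
FIRST(A) = {b}
FIRST(S) = {b}
FOLLOW(A) = {$, b}
FOLLOW(S) = {$, b}
Therefore, FOLLOW(A) = {$, b}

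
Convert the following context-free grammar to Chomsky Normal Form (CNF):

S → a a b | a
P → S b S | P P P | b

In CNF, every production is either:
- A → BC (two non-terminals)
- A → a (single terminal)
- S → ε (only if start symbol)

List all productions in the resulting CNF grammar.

TA → a; TB → b; S → a; P → b; S → TA X0; X0 → TA TB; P → S X1; X1 → TB S; P → P X2; X2 → P P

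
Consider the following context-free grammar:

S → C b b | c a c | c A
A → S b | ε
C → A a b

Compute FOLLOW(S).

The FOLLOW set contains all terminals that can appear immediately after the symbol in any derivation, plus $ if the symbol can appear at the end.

We compute FOLLOW(S) using the standard algorithm.
FOLLOW(S) starts with {$}.
FIRST(A) = {a, c, ε}
FIRST(C) = {a, c}
FIRST(S) = {a, c}
FOLLOW(A) = {$, a, b}
FOLLOW(C) = {b}
FOLLOW(S) = {$, b}
Therefore, FOLLOW(S) = {$, b}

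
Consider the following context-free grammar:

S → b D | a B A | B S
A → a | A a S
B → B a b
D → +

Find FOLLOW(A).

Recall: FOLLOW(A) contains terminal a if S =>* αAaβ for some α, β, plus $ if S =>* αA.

We compute FOLLOW(A) using the standard algorithm.
FOLLOW(S) starts with {$}.
FIRST(A) = {a}
FIRST(B) = {}
FIRST(D) = {+}
FIRST(S) = {a, b}
FOLLOW(A) = {$, a}
FOLLOW(B) = {a, b}
FOLLOW(D) = {$, a}
FOLLOW(S) = {$, a}
Therefore, FOLLOW(A) = {$, a}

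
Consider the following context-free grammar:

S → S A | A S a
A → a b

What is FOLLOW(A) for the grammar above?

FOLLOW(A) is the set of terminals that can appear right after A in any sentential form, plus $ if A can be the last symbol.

We compute FOLLOW(A) using the standard algorithm.
FOLLOW(S) starts with {$}.
FIRST(A) = {a}
FIRST(S) = {a}
FOLLOW(A) = {$, a}
FOLLOW(S) = {$, a}
Therefore, FOLLOW(A) = {$, a}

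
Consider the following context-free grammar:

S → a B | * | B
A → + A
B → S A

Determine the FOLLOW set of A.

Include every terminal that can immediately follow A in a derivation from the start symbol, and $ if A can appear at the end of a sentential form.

We compute FOLLOW(A) using the standard algorithm.
FOLLOW(S) starts with {$}.
FIRST(A) = {+}
FIRST(B) = {*, a}
FIRST(S) = {*, a}
FOLLOW(A) = {$, +}
FOLLOW(B) = {$, +}
FOLLOW(S) = {$, +}
Therefore, FOLLOW(A) = {$, +}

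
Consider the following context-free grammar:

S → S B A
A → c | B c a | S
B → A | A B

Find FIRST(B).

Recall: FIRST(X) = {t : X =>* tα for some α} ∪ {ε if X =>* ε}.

We compute FIRST(B) using the standard algorithm.
FIRST(A) = {c}
FIRST(B) = {c}
FIRST(S) = {}
Therefore, FIRST(B) = {c}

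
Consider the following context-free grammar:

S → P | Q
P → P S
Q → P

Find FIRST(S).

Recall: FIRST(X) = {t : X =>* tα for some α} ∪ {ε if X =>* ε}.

We compute FIRST(S) using the standard algorithm.
FIRST(P) = {}
FIRST(Q) = {}
FIRST(S) = {}
Therefore, FIRST(S) = {}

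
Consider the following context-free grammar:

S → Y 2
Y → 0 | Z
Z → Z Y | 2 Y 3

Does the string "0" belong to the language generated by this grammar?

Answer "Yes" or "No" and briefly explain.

No - no valid derivation exists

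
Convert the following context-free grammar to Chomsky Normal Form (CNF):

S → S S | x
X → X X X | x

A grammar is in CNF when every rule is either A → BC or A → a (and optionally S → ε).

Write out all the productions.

S → x; X → x; S → S S; X → X X0; X0 → X X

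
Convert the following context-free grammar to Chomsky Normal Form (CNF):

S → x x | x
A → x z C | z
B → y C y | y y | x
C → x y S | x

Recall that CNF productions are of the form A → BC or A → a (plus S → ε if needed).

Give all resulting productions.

TX → x; S → x; TZ → z; A → z; TY → y; B → x; C → x; S → TX TX; A → TX X0; X0 → TZ C; B → TY X1; X1 → C TY; B → TY TY; C → TX X2; X2 → TY S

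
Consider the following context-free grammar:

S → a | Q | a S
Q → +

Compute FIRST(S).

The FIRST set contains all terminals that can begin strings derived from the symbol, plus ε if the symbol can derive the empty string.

We compute FIRST(S) using the standard algorithm.
FIRST(Q) = {+}
FIRST(S) = {+, a}
Therefore, FIRST(S) = {+, a}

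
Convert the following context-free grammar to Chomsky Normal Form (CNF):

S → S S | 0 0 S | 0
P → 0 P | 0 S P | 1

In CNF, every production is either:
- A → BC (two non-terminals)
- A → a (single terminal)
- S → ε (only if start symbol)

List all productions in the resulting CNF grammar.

T0 → 0; S → 0; P → 1; S → S S; S → T0 X0; X0 → T0 S; P → T0 P; P → T0 X1; X1 → S P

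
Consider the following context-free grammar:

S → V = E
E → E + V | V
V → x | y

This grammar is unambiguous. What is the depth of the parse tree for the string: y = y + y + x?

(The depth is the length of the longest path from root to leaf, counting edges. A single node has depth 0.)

5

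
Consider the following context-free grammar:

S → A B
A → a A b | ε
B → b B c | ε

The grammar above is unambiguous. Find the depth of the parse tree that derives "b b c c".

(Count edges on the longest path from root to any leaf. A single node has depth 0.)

4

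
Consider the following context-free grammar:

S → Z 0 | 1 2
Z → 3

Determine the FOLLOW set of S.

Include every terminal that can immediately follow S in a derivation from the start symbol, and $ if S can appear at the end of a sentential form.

We compute FOLLOW(S) using the standard algorithm.
FOLLOW(S) starts with {$}.
FIRST(S) = {1, 3}
FIRST(Z) = {3}
FOLLOW(S) = {$}
FOLLOW(Z) = {0}
Therefore, FOLLOW(S) = {$}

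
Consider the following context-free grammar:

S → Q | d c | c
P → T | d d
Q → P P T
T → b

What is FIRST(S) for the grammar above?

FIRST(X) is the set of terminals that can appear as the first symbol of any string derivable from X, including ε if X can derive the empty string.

We compute FIRST(S) using the standard algorithm.
FIRST(P) = {b, d}
FIRST(Q) = {b, d}
FIRST(S) = {b, c, d}
FIRST(T) = {b}
Therefore, FIRST(S) = {b, c, d}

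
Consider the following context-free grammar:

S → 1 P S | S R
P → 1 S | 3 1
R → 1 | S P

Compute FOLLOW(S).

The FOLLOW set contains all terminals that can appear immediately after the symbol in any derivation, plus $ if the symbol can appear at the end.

We compute FOLLOW(S) using the standard algorithm.
FOLLOW(S) starts with {$}.
FIRST(P) = {1, 3}
FIRST(R) = {1}
FIRST(S) = {1}
FOLLOW(P) = {$, 1, 3}
FOLLOW(R) = {$, 1, 3}
FOLLOW(S) = {$, 1, 3}
Therefore, FOLLOW(S) = {$, 1, 3}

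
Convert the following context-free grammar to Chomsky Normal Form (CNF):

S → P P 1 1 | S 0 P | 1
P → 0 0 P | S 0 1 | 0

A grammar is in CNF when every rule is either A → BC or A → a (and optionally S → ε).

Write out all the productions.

T1 → 1; T0 → 0; S → 1; P → 0; S → P X0; X0 → P X1; X1 → T1 T1; S → S X2; X2 → T0 P; P → T0 X3; X3 → T0 P; P → S X4; X4 → T0 T1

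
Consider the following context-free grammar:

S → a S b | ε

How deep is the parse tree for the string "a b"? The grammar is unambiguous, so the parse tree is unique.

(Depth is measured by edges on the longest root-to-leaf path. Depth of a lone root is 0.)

2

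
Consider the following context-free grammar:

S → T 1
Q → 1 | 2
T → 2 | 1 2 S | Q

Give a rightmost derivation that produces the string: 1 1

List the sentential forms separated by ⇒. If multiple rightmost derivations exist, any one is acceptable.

S ⇒ T 1 ⇒ Q 1 ⇒ 1 1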